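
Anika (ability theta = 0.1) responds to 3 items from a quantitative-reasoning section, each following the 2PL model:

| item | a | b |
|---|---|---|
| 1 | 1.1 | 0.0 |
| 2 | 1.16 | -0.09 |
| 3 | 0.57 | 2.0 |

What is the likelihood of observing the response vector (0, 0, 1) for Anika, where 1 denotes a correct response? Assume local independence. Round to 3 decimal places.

0.053

P(theta) = 1 / (1 + exp(−a(theta − b)))
P_1 = 1/(1+e^{-0.1100}) = 0.5275
P_2 = 1/(1+e^{-0.2204}) = 0.5549
P_3 = 1/(1+e^{1.0830}) = 0.2529
L = (1−P_1) × (1−P_2) × P_3 = 0.4725 × 0.4451 × 0.2529 = 0.05320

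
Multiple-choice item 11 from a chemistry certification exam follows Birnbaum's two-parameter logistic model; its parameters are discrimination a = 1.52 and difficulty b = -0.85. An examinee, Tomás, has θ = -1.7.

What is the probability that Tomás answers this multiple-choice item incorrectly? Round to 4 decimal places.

0.7845

P(θ) = 1 / (1 + exp(−a(θ − b)))
Exponent: 1.52 × (-1.7 − (-0.85)) = -1.2920
1/(1 + e^{1.2920}) = 0.2155
P(incorrect) = 1 − 0.2155 = 0.7845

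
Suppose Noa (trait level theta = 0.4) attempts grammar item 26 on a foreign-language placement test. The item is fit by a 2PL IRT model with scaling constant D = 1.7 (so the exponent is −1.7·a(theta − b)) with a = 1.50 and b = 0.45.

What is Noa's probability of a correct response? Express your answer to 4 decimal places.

0.4682

P(theta) = 1 / (1 + exp(−D·a(theta − b)))
Exponent: 1.7 × 1.50 × (0.4 − 0.45) = -0.1275
1/(1 + e^{0.1275}) = 0.4682
P = 0.4682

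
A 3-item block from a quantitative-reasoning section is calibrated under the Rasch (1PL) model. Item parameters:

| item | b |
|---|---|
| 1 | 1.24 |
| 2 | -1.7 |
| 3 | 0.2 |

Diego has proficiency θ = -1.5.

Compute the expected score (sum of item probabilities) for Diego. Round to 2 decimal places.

P(θ) = 1 / (1 + exp(−(θ − b)))
P_1 = 1/(1+e^{2.7400}) = 0.0607
P_2 = 1/(1+e^{-0.2000}) = 0.5498
P_3 = 1/(1+e^{1.7000}) = 0.1545
E[score] = 0.0607 + 0.5498 + 0.1545 = 0.7650

0.76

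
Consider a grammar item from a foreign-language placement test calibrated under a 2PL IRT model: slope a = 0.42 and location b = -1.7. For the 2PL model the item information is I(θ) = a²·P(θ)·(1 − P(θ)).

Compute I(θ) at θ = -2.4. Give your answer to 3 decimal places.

0.043

P = 1/(1+e^{0.2940}) = 0.4270
P(1−P) = 0.4270 × 0.5730 = 0.2447
I = a² × P(1−P) = 0.42² × 0.2447 = 0.04316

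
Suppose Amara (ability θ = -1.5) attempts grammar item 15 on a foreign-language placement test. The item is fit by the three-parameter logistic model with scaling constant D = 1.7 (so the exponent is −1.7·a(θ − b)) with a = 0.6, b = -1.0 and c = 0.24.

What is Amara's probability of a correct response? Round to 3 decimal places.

P(θ) = c + (1 − c) · 1 / (1 + exp(−D·a(θ − b)))
Exponent: 1.7 × 0.6 × (-1.5 − (-1.0)) = -0.5100
1/(1 + e^{0.5100}) = 0.3752
P = 0.24 + 0.76 × 0.3752 = 0.5251

0.525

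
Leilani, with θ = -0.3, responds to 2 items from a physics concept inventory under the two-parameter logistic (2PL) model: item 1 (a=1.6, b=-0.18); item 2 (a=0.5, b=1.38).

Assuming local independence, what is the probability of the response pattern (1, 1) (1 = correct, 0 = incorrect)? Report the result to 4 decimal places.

0.1363

P(θ) = 1 / (1 + exp(−a(θ − b)))
P_1 = 1/(1+e^{0.1920}) = 0.4521
P_2 = 1/(1+e^{0.8400}) = 0.3015
L = P_1 × P_2 = 0.4521 × 0.3015 = 0.13634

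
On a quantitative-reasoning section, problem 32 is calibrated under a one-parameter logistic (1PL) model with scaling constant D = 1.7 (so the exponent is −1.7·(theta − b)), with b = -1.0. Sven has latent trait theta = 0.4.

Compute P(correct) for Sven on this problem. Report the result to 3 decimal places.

0.915

P(theta) = 1 / (1 + exp(−D·(theta − b)))
Exponent: 1.7 × (0.4 − (-1.0)) = 2.3800
1/(1 + e^{-2.3800}) = 0.9153
P = 0.9153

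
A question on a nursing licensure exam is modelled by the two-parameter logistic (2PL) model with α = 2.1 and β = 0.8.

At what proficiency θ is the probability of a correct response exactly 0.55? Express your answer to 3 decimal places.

P(θ) = 1 / (1 + exp(−α(θ − β)))
logit = ln(0.5500/0.4500) = 0.2007
θ = β + logit/(α) = 0.8 + 0.2007/2.1000 = 0.8956

0.896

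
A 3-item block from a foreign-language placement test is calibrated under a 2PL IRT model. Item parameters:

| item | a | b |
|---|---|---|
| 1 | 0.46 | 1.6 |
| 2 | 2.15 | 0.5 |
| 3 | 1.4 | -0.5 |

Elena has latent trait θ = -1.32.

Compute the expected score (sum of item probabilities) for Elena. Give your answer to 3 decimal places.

0.467

P(θ) = 1 / (1 + exp(−a(θ − b)))
P_1 = 1/(1+e^{1.3432}) = 0.2070
P_2 = 1/(1+e^{3.9130}) = 0.0196
P_3 = 1/(1+e^{1.1480}) = 0.2409
E[score] = 0.2070 + 0.0196 + 0.2409 = 0.4674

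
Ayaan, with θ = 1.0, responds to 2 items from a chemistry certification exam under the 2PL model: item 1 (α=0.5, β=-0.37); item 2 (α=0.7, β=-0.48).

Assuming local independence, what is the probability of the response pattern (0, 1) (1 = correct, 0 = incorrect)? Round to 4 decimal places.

P(θ) = 1 / (1 + exp(−α(θ − β)))
P_1 = 1/(1+e^{-0.6850}) = 0.6649
P_2 = 1/(1+e^{-1.0360}) = 0.7381
L = (1−P_1) × P_2 = 0.3351 × 0.7381 = 0.24736

0.2474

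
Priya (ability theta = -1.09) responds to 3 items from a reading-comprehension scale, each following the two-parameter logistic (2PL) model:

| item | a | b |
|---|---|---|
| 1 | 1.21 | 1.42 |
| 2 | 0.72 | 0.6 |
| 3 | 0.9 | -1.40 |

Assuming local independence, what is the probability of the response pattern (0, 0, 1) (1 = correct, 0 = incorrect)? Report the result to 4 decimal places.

P(theta) = 1 / (1 + exp(−a(theta − b)))
P_1 = 1/(1+e^{3.0371}) = 0.0458
P_2 = 1/(1+e^{1.2168}) = 0.2285
P_3 = 1/(1+e^{-0.2790}) = 0.5693
L = (1−P_1) × (1−P_2) × P_3 = 0.9542 × 0.7715 × 0.5693 = 0.41911

0.4191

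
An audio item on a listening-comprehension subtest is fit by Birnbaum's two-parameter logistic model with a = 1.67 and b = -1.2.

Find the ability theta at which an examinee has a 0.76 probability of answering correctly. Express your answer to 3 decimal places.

P(theta) = 1 / (1 + exp(−a(theta − b)))
logit = ln(0.7600/0.2400) = 1.1527
theta = b + logit/(a) = -1.2 + 1.1527/1.6700 = -0.5098

-0.510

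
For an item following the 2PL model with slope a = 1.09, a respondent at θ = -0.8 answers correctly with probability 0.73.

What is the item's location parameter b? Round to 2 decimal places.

-1.71

P(θ) = 1 / (1 + exp(−a(θ − b)))
logit(0.73) = ln(0.73/0.27) = 0.9946
b = θ − logit/(a) = -0.8 − 0.9946/1.0900 = -1.7125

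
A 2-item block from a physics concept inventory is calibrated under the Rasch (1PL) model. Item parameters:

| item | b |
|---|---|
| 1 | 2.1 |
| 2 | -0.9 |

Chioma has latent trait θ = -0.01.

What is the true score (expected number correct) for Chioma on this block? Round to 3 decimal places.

0.817

P(θ) = 1 / (1 + exp(−(θ − b)))
P_1 = 1/(1+e^{2.1100}) = 0.1081
P_2 = 1/(1+e^{-0.8900}) = 0.7089
E[score] = 0.1081 + 0.7089 = 0.8170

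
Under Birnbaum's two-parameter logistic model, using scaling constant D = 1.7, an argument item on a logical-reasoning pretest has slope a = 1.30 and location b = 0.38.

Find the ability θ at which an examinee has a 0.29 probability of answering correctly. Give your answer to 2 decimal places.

P(θ) = 1 / (1 + exp(−D·a(θ − b)))
logit = ln(0.2900/0.7100) = -0.8954
θ = b + logit/(1.7·a) = 0.38 + (-0.8954)/2.2100 = -0.0252

-0.03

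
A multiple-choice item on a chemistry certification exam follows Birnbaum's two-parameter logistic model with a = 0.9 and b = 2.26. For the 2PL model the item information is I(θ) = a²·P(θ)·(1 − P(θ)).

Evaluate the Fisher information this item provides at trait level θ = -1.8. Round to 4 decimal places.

P = 1/(1+e^{3.6540}) = 0.0252
P(1−P) = 0.0252 × 0.9748 = 0.0246
I = a² × P(1−P) = 0.9² × 0.0246 = 0.01992

0.0199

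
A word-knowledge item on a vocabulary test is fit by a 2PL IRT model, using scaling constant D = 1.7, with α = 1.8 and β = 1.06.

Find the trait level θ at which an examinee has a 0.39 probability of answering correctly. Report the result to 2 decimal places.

P(θ) = 1 / (1 + exp(−D·α(θ − β)))
logit = ln(0.3900/0.6100) = -0.4473
θ = β + logit/(1.7·α) = 1.06 + (-0.4473)/3.0600 = 0.9138

0.91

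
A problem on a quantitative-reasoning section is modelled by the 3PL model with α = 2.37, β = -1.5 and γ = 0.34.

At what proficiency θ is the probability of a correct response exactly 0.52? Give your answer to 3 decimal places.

-1.914

P(θ) = γ + (1 − γ) · 1 / (1 + exp(−α(θ − β)))
Remove guessing floor: (0.52 − 0.34)/(1 − 0.34) = 0.2727
logit = ln(0.2727/0.7273) = -0.9808
θ = β + logit/(α) = -1.5 + (-0.9808)/2.3700 = -1.9139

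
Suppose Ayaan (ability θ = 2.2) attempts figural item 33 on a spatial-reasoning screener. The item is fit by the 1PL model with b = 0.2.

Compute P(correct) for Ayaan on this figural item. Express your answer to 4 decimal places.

P(θ) = 1 / (1 + exp(−(θ − b)))
Exponent: (2.2 − 0.2) = 2.0000
1/(1 + e^{-2.0000}) = 0.8808
P = 0.8808

0.8808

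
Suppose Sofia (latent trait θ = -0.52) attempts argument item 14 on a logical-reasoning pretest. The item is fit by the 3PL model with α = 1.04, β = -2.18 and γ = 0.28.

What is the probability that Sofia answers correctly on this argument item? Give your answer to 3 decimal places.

P(θ) = γ + (1 − γ) · 1 / (1 + exp(−α(θ − β)))
Exponent: 1.04 × (-0.52 − (-2.18)) = 1.7264
1/(1 + e^{-1.7264}) = 0.8490
P = 0.28 + 0.72 × 0.8490 = 0.8912

0.891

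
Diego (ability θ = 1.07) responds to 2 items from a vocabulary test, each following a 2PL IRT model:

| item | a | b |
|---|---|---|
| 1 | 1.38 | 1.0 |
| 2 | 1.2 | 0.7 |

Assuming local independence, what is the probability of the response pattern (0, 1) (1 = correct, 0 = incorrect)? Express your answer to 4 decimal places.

P(θ) = 1 / (1 + exp(−a(θ − b)))
P_1 = 1/(1+e^{-0.0966}) = 0.5241
P_2 = 1/(1+e^{-0.4440}) = 0.6092
L = (1−P_1) × P_2 = 0.4759 × 0.6092 = 0.28990

0.2899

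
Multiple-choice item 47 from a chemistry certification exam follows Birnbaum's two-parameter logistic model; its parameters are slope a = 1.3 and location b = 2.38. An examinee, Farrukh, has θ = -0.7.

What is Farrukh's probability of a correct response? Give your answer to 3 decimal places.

0.018

P(θ) = 1 / (1 + exp(−a(θ − b)))
Exponent: 1.3 × (-0.7 − 2.38) = -4.0040
1/(1 + e^{4.0040}) = 0.0179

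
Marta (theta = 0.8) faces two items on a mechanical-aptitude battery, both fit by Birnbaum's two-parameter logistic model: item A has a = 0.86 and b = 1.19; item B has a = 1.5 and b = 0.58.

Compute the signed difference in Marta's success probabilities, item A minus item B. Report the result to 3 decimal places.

P(theta) = 1 / (1 + exp(−a(theta − b)))
P_A = 0.4169
P_B = 0.5818
P_A − P_B = -0.1648

-0.165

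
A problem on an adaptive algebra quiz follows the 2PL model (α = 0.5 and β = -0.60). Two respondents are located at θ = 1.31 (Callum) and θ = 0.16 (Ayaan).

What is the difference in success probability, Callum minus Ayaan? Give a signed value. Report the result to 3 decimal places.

P(θ) = 1 / (1 + exp(−α(θ − β)))
P(Callum) = 0.7221  [exponent 0.9550]
P(Ayaan) = 0.5939  [exponent 0.3800]
Difference = 0.7221 − 0.5939 = 0.1282

0.128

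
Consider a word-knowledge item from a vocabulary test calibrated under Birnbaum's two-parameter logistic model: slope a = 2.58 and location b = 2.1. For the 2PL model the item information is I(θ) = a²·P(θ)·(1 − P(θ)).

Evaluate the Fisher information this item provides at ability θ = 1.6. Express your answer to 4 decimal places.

P = 1/(1+e^{1.2900}) = 0.2159
P(1−P) = 0.2159 × 0.7841 = 0.1693
I = a² × P(1−P) = 2.58² × 0.1693 = 1.12666

1.1267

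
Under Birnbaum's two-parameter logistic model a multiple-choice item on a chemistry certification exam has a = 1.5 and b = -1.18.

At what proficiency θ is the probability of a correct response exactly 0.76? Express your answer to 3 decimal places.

P(θ) = 1 / (1 + exp(−a(θ − b)))
logit = ln(0.7600/0.2400) = 1.1527
θ = b + logit/(a) = -1.18 + 1.1527/1.5000 = -0.4115

-0.412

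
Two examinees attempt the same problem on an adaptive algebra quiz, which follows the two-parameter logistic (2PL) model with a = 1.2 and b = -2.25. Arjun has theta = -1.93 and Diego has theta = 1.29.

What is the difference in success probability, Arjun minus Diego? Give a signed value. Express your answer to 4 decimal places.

-0.3911

P(theta) = 1 / (1 + exp(−a(theta − b)))
P(Arjun) = 0.5948  [exponent 0.3840]
P(Diego) = 0.9859  [exponent 4.2480]
Difference = 0.5948 − 0.9859 = -0.3911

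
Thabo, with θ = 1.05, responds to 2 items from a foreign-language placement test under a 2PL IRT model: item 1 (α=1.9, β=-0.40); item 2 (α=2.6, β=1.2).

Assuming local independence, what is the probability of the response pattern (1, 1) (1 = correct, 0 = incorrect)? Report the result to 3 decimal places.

0.380

P(θ) = 1 / (1 + exp(−α(θ − β)))
P_1 = 1/(1+e^{-2.7550}) = 0.9402
P_2 = 1/(1+e^{0.3900}) = 0.4037
L = P_1 × P_2 = 0.9402 × 0.4037 = 0.37957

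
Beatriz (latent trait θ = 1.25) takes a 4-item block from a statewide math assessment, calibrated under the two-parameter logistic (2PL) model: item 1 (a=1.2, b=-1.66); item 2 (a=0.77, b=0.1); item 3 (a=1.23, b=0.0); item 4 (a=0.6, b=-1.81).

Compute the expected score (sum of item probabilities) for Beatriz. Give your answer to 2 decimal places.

3.36

P(θ) = 1 / (1 + exp(−a(θ − b)))
P_1 = 1/(1+e^{-3.4920}) = 0.9705
P_2 = 1/(1+e^{-0.8855}) = 0.7080
P_3 = 1/(1+e^{-1.5375}) = 0.8231
P_4 = 1/(1+e^{-1.8360}) = 0.8625
E[score] = 0.9705 + 0.7080 + 0.8231 + 0.8625 = 3.3640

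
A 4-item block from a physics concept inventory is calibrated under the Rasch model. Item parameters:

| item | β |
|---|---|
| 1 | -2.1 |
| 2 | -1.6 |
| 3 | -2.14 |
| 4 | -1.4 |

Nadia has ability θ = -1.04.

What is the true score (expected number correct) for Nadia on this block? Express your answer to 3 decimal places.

2.718

P(θ) = 1 / (1 + exp(−(θ − β)))
P_1 = 1/(1+e^{-1.0600}) = 0.7427
P_2 = 1/(1+e^{-0.5600}) = 0.6365
P_3 = 1/(1+e^{-1.1000}) = 0.7503
P_4 = 1/(1+e^{-0.3600}) = 0.5890
E[score] = 0.7427 + 0.6365 + 0.7503 + 0.5890 = 2.7184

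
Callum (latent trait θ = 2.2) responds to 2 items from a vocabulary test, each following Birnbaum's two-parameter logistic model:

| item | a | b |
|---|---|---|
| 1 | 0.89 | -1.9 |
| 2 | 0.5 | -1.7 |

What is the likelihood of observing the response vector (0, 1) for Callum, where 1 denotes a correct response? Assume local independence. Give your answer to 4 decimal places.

0.0222

P(θ) = 1 / (1 + exp(−a(θ − b)))
P_1 = 1/(1+e^{-3.6490}) = 0.9746
P_2 = 1/(1+e^{-1.9500}) = 0.8754
L = (1−P_1) × P_2 = 0.0254 × 0.8754 = 0.02220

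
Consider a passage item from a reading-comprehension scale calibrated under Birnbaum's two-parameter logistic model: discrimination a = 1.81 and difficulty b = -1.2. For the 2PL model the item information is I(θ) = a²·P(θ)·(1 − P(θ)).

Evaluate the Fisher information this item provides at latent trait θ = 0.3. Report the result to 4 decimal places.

0.1908

P = 1/(1+e^{-2.7150}) = 0.9379
P(1−P) = 0.9379 × 0.0621 = 0.0582
I = a² × P(1−P) = 1.81² × 0.0582 = 0.19079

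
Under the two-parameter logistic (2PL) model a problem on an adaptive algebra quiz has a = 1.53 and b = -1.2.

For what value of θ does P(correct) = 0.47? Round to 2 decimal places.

-1.28

P(θ) = 1 / (1 + exp(−a(θ − b)))
logit = ln(0.4700/0.5300) = -0.1201
θ = b + logit/(a) = -1.2 + (-0.1201)/1.5300 = -1.2785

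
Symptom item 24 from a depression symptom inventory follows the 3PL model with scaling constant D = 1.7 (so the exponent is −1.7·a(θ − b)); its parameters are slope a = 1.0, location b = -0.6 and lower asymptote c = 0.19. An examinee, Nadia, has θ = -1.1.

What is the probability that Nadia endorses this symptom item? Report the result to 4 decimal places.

P(θ) = c + (1 − c) · 1 / (1 + exp(−D·a(θ − b)))
Exponent: 1.7 × 1.0 × (-1.1 − (-0.6)) = -0.8500
1/(1 + e^{0.8500}) = 0.2994
P = 0.19 + 0.81 × 0.2994 = 0.4325

0.4325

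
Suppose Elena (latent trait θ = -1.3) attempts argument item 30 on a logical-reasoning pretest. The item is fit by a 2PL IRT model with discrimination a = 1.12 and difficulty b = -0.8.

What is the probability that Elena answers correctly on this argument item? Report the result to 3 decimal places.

0.364

P(θ) = 1 / (1 + exp(−a(θ − b)))
Exponent: 1.12 × (-1.3 − (-0.8)) = -0.5600
1/(1 + e^{0.5600}) = 0.3635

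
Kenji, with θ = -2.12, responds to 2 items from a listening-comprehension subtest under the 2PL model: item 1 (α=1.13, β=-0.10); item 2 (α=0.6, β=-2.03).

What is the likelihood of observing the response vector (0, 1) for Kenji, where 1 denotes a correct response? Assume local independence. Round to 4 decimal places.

P(θ) = 1 / (1 + exp(−α(θ − β)))
P_1 = 1/(1+e^{2.2826}) = 0.0926
P_2 = 1/(1+e^{0.0540}) = 0.4865
L = (1−P_1) × P_2 = 0.9074 × 0.4865 = 0.44147

0.4415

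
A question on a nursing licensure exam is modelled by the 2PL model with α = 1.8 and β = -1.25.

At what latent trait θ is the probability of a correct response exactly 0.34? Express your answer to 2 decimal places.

P(θ) = 1 / (1 + exp(−α(θ − β)))
logit = ln(0.3400/0.6600) = -0.6633
θ = β + logit/(α) = -1.25 + (-0.6633)/1.8000 = -1.6185

-1.62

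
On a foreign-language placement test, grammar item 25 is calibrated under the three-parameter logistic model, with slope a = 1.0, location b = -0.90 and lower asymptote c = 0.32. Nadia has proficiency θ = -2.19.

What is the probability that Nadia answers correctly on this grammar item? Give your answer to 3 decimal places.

P(θ) = c + (1 − c) · 1 / (1 + exp(−a(θ − b)))
Exponent: 1.0 × (-2.19 − (-0.90)) = -1.2900
1/(1 + e^{1.2900}) = 0.2159
P = 0.32 + 0.68 × 0.2159 = 0.4668

0.467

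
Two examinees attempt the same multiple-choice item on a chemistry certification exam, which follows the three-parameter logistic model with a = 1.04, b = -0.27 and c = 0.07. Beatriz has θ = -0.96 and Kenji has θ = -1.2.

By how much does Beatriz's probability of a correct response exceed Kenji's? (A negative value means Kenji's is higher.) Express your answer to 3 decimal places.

P(θ) = c + (1 − c) · 1 / (1 + exp(−a(θ − b)))
P(Beatriz) = 0.3750  [exponent -0.7176]
P(Kenji) = 0.3262  [exponent -0.9672]
Difference = 0.3750 − 0.3262 = 0.0488

0.049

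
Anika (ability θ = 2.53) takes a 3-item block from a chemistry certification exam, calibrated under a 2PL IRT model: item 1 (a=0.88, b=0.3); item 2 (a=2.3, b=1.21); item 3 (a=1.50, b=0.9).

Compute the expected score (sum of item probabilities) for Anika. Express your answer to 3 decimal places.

2.751

P(θ) = 1 / (1 + exp(−a(θ − b)))
P_1 = 1/(1+e^{-1.9624}) = 0.8768
P_2 = 1/(1+e^{-3.0360}) = 0.9542
P_3 = 1/(1+e^{-2.4450}) = 0.9202
E[score] = 0.8768 + 0.9542 + 0.9202 = 2.7512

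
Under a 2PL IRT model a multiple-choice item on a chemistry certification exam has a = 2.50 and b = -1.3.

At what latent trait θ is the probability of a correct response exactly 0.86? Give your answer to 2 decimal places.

P(θ) = 1 / (1 + exp(−a(θ − b)))
logit = ln(0.8600/0.1400) = 1.8153
θ = b + logit/(a) = -1.3 + 1.8153/2.5000 = -0.5739

-0.57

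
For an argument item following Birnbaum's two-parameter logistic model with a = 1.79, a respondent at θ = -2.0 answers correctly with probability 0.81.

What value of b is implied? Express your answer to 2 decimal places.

P(θ) = 1 / (1 + exp(−a(θ − b)))
logit(0.81) = ln(0.81/0.19) = 1.4500
b = θ − logit/(a) = -2.0 − 1.4500/1.7900 = -2.8101

-2.81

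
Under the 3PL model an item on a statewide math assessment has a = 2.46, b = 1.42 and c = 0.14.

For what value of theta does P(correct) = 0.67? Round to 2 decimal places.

P(theta) = c + (1 − c) · 1 / (1 + exp(−a(theta − b)))
Remove guessing floor: (0.67 − 0.14)/(1 − 0.14) = 0.6163
logit = ln(0.6163/0.3837) = 0.4738
theta = b + logit/(a) = 1.42 + 0.4738/2.4600 = 1.6126

1.61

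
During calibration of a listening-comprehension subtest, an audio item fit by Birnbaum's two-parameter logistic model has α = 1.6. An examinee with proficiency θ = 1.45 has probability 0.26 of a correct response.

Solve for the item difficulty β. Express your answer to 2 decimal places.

P(θ) = 1 / (1 + exp(−α(θ − β)))
logit(0.26) = ln(0.26/0.74) = -1.0460
β = θ − logit/(α) = 1.45 − (-1.0460)/1.6000 = 2.1037

2.10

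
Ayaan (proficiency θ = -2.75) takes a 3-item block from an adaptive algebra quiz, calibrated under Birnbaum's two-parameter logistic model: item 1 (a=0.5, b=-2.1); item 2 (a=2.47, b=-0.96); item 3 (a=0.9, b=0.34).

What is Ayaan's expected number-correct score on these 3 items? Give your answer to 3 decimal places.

0.490

P(θ) = 1 / (1 + exp(−a(θ − b)))
P_1 = 1/(1+e^{0.3250}) = 0.4195
P_2 = 1/(1+e^{4.4213}) = 0.0119
P_3 = 1/(1+e^{2.7810}) = 0.0584
E[score] = 0.4195 + 0.0119 + 0.0584 = 0.4897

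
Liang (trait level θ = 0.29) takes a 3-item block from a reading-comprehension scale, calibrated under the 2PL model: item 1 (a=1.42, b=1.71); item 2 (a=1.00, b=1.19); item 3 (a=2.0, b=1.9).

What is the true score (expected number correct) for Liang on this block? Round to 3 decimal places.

P(θ) = 1 / (1 + exp(−a(θ − b)))
P_1 = 1/(1+e^{2.0164}) = 0.1175
P_2 = 1/(1+e^{0.9000}) = 0.2891
P_3 = 1/(1+e^{3.2200}) = 0.0384
E[score] = 0.1175 + 0.2891 + 0.0384 = 0.4450

0.445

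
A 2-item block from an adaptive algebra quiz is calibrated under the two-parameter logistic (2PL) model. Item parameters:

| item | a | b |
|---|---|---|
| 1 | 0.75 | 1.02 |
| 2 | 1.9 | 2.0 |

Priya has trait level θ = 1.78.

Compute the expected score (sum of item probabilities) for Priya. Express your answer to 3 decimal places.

1.036

P(θ) = 1 / (1 + exp(−a(θ − b)))
P_1 = 1/(1+e^{-0.5700}) = 0.6388
P_2 = 1/(1+e^{0.4180}) = 0.3970
E[score] = 0.6388 + 0.3970 = 1.0358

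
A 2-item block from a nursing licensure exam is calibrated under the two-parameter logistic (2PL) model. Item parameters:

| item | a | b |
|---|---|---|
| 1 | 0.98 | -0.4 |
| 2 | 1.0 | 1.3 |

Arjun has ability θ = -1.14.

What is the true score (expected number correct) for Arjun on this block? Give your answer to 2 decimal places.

0.41

P(θ) = 1 / (1 + exp(−a(θ − b)))
P_1 = 1/(1+e^{0.7252}) = 0.3262
P_2 = 1/(1+e^{2.4400}) = 0.0802
E[score] = 0.3262 + 0.0802 = 0.4064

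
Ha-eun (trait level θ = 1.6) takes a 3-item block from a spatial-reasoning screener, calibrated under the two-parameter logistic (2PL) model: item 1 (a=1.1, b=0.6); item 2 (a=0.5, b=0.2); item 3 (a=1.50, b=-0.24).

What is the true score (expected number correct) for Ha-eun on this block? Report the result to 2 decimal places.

2.36

P(θ) = 1 / (1 + exp(−a(θ − b)))
P_1 = 1/(1+e^{-1.1000}) = 0.7503
P_2 = 1/(1+e^{-0.7000}) = 0.6682
P_3 = 1/(1+e^{-2.7600}) = 0.9405
E[score] = 0.7503 + 0.6682 + 0.9405 = 2.3589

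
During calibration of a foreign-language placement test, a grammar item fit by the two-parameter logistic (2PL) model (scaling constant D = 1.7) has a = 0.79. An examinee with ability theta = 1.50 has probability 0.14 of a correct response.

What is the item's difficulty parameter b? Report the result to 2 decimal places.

2.85

P(theta) = 1 / (1 + exp(−D·a(theta − b)))
logit(0.14) = ln(0.14/0.86) = -1.8153
b = theta − logit/(1.7·a) = 1.50 − (-1.8153)/1.3430 = 2.8517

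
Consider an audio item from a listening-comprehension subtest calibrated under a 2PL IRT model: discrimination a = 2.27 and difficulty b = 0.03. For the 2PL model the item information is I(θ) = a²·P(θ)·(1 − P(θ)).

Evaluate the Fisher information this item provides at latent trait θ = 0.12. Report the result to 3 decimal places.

1.275

P = 1/(1+e^{-0.2043}) = 0.5509
P(1−P) = 0.5509 × 0.4491 = 0.2474
I = a² × P(1−P) = 2.27² × 0.2474 = 1.27488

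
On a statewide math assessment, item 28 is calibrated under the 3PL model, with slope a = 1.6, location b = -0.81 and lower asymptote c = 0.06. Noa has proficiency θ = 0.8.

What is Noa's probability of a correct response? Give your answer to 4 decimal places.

P(θ) = c + (1 − c) · 1 / (1 + exp(−a(θ − b)))
Exponent: 1.6 × (0.8 − (-0.81)) = 2.5760
1/(1 + e^{-2.5760}) = 0.9293
P = 0.06 + 0.94 × 0.9293 = 0.9335

0.9335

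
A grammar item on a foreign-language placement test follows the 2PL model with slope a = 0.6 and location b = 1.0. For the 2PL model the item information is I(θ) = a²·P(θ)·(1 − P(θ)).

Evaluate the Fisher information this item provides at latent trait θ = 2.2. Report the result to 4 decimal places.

0.0793

P = 1/(1+e^{-0.7200}) = 0.6726
P(1−P) = 0.6726 × 0.3274 = 0.2202
I = a² × P(1−P) = 0.6² × 0.2202 = 0.07927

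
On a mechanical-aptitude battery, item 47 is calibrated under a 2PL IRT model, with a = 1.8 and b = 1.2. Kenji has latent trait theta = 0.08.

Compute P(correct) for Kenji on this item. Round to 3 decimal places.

P(theta) = 1 / (1 + exp(−a(theta − b)))
Exponent: 1.8 × (0.08 − 1.2) = -2.0160
1/(1 + e^{2.0160}) = 0.1175

0.118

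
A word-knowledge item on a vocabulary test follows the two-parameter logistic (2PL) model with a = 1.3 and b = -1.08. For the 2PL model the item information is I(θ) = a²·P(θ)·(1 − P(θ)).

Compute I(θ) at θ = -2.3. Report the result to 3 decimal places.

P = 1/(1+e^{1.5860}) = 0.1699
P(1−P) = 0.1699 × 0.8301 = 0.1411
I = a² × P(1−P) = 1.3² × 0.1411 = 0.23840

0.238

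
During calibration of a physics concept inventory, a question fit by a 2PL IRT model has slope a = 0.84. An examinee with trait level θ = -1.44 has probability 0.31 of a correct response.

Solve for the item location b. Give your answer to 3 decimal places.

-0.487

P(θ) = 1 / (1 + exp(−a(θ − b)))
logit(0.31) = ln(0.31/0.69) = -0.8001
b = θ − logit/(a) = -1.44 − (-0.8001)/0.8400 = -0.4875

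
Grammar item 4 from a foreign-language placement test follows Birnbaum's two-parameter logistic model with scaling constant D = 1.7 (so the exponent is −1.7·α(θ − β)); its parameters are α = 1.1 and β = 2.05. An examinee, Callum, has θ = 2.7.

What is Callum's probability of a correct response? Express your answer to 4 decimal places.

0.7713

P(θ) = 1 / (1 + exp(−D·α(θ − β)))
Exponent: 1.7 × 1.1 × (2.7 − 2.05) = 1.2155
1/(1 + e^{-1.2155}) = 0.7713
P = 0.7713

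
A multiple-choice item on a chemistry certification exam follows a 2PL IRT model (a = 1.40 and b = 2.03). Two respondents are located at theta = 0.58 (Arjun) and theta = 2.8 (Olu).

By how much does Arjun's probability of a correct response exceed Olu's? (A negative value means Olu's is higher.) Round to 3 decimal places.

-0.630

P(theta) = 1 / (1 + exp(−a(theta − b)))
P(Arjun) = 0.1161  [exponent -2.0300]
P(Olu) = 0.7461  [exponent 1.0780]
Difference = 0.1161 − 0.7461 = -0.6300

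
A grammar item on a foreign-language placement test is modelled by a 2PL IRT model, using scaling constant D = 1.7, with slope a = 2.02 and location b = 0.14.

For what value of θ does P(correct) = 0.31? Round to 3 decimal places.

P(θ) = 1 / (1 + exp(−D·a(θ − b)))
logit = ln(0.3100/0.6900) = -0.8001
θ = b + logit/(1.7·a) = 0.14 + (-0.8001)/3.4340 = -0.0930

-0.093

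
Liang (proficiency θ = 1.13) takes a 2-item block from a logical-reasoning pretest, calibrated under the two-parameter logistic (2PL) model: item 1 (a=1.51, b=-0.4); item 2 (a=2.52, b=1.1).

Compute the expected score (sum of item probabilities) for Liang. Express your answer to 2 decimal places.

P(θ) = 1 / (1 + exp(−a(θ − b)))
P_1 = 1/(1+e^{-2.3103}) = 0.9097
P_2 = 1/(1+e^{-0.0756}) = 0.5189
E[score] = 0.9097 + 0.5189 = 1.4286

1.43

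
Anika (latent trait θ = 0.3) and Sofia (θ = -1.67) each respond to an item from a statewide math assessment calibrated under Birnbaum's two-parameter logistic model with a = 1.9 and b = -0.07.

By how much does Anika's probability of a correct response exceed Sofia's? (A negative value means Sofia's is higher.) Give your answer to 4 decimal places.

0.6232

P(θ) = 1 / (1 + exp(−a(θ − b)))
P(Anika) = 0.6689  [exponent 0.7030]
P(Sofia) = 0.0457  [exponent -3.0400]
Difference = 0.6689 − 0.0457 = 0.6232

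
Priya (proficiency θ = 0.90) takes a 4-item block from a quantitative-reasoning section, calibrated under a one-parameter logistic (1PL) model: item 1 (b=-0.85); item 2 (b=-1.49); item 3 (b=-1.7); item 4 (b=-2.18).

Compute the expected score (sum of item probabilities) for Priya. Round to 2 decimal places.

3.65

P(θ) = 1 / (1 + exp(−(θ − b)))
P_1 = 1/(1+e^{-1.7500}) = 0.8520
P_2 = 1/(1+e^{-2.3900}) = 0.9161
P_3 = 1/(1+e^{-2.6000}) = 0.9309
P_4 = 1/(1+e^{-3.0800}) = 0.9561
E[score] = 0.8520 + 0.9161 + 0.9309 + 0.9561 = 3.6549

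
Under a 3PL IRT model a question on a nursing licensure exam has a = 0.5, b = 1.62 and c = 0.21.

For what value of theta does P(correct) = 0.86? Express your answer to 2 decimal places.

4.69

P(theta) = c + (1 − c) · 1 / (1 + exp(−a(theta − b)))
Remove guessing floor: (0.86 − 0.21)/(1 − 0.21) = 0.8228
logit = ln(0.8228/0.1772) = 1.5353
theta = b + logit/(a) = 1.62 + 1.5353/0.5000 = 4.6907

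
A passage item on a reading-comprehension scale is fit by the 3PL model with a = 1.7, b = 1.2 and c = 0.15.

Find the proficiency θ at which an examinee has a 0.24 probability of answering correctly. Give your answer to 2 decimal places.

P(θ) = c + (1 − c) · 1 / (1 + exp(−a(θ − b)))
Remove guessing floor: (0.24 − 0.15)/(1 − 0.15) = 0.1059
logit = ln(0.1059/0.8941) = -2.1335
θ = b + logit/(a) = 1.2 + (-2.1335)/1.7000 = -0.0550

-0.06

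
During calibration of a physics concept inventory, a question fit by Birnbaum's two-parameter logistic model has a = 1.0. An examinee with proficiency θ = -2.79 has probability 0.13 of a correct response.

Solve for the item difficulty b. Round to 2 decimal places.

-0.89

P(θ) = 1 / (1 + exp(−a(θ − b)))
logit(0.13) = ln(0.13/0.87) = -1.9010
b = θ − logit/(a) = -2.79 − (-1.9010)/1.0000 = -0.8890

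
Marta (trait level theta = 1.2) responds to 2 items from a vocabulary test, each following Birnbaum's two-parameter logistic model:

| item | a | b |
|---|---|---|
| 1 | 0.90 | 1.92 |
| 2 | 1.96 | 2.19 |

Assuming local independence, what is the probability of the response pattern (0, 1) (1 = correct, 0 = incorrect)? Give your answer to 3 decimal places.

0.082

P(theta) = 1 / (1 + exp(−a(theta − b)))
P_1 = 1/(1+e^{0.6480}) = 0.3434
P_2 = 1/(1+e^{1.9404}) = 0.1256
L = (1−P_1) × P_2 = 0.6566 × 0.1256 = 0.08247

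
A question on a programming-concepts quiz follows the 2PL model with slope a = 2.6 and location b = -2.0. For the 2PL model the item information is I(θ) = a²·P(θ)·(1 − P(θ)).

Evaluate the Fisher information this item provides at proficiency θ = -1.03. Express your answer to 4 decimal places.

P = 1/(1+e^{-2.5220}) = 0.9257
P(1−P) = 0.9257 × 0.0743 = 0.0688
I = a² × P(1−P) = 2.6² × 0.0688 = 0.46512

0.4651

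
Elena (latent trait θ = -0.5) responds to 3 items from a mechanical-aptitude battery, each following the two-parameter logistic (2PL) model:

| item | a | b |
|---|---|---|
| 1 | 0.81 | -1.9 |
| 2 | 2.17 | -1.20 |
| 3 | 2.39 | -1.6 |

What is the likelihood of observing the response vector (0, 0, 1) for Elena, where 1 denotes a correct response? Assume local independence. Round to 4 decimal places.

P(θ) = 1 / (1 + exp(−a(θ − b)))
P_1 = 1/(1+e^{-1.1340}) = 0.7566
P_2 = 1/(1+e^{-1.5190}) = 0.8204
P_3 = 1/(1+e^{-2.6290}) = 0.9327
L = (1−P_1) × (1−P_2) × P_3 = 0.2434 × 0.1796 × 0.9327 = 0.04078

0.0408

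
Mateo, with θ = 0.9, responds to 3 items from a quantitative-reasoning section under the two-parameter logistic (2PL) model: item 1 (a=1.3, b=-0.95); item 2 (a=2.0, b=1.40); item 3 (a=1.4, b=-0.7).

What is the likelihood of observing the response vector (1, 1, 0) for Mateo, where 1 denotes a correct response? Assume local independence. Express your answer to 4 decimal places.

0.0237

P(θ) = 1 / (1 + exp(−a(θ − b)))
P_1 = 1/(1+e^{-2.4050}) = 0.9172
P_2 = 1/(1+e^{1.0000}) = 0.2689
P_3 = 1/(1+e^{-2.2400}) = 0.9038
L = P_1 × P_2 × (1−P_3) = 0.9172 × 0.2689 × 0.0962 = 0.02373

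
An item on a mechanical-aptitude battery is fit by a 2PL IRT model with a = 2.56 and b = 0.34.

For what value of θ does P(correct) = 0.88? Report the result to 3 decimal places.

P(θ) = 1 / (1 + exp(−a(θ − b)))
logit = ln(0.8800/0.1200) = 1.9924
θ = b + logit/(a) = 0.34 + 1.9924/2.5600 = 1.1183

1.118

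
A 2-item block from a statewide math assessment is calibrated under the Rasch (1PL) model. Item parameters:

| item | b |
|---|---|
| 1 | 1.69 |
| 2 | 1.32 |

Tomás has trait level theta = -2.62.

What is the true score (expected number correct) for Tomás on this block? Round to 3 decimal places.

P(theta) = 1 / (1 + exp(−(theta − b)))
P_1 = 1/(1+e^{4.3100}) = 0.0133
P_2 = 1/(1+e^{3.9400}) = 0.0191
E[score] = 0.0133 + 0.0191 = 0.0323

0.032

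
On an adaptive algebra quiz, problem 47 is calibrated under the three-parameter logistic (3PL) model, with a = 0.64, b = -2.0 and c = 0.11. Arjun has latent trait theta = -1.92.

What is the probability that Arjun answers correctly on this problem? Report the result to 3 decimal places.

P(theta) = c + (1 − c) · 1 / (1 + exp(−a(theta − b)))
Exponent: 0.64 × (-1.92 − (-2.0)) = 0.0512
1/(1 + e^{-0.0512}) = 0.5128
P = 0.11 + 0.89 × 0.5128 = 0.5664

0.566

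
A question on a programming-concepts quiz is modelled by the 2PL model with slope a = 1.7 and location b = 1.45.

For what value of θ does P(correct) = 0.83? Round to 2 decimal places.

P(θ) = 1 / (1 + exp(−a(θ − b)))
logit = ln(0.8300/0.1700) = 1.5856
θ = b + logit/(a) = 1.45 + 1.5856/1.7000 = 2.3827

2.38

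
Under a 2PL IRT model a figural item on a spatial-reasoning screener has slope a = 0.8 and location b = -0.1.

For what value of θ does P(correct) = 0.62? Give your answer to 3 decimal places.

0.512

P(θ) = 1 / (1 + exp(−a(θ − b)))
logit = ln(0.6200/0.3800) = 0.4895
θ = b + logit/(a) = -0.1 + 0.4895/0.8000 = 0.5119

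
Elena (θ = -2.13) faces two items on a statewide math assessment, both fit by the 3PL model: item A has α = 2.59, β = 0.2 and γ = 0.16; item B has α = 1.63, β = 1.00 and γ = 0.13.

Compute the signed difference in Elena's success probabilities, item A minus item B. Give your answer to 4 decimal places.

P(θ) = γ + (1 − γ) · 1 / (1 + exp(−α(θ − β)))
P_A = 0.1620
P_B = 0.1353
P_A − P_B = 0.0267

0.0267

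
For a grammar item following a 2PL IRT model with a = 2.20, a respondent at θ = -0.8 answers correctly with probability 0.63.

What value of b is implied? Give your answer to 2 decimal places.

-1.04

P(θ) = 1 / (1 + exp(−a(θ − b)))
logit(0.63) = ln(0.63/0.37) = 0.5322
b = θ − logit/(a) = -0.8 − 0.5322/2.2000 = -1.0419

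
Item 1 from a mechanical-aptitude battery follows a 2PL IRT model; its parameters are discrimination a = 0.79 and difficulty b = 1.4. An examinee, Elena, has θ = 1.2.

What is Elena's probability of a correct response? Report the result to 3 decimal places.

P(θ) = 1 / (1 + exp(−a(θ − b)))
Exponent: 0.79 × (1.2 − 1.4) = -0.1580
1/(1 + e^{0.1580}) = 0.4606

0.461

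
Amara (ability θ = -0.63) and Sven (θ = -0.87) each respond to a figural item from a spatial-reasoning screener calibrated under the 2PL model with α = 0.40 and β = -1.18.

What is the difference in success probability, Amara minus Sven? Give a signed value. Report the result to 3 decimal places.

P(θ) = 1 / (1 + exp(−α(θ − β)))
P(Amara) = 0.5548  [exponent 0.2200]
P(Sven) = 0.5310  [exponent 0.1240]
Difference = 0.5548 − 0.5310 = 0.0238

0.024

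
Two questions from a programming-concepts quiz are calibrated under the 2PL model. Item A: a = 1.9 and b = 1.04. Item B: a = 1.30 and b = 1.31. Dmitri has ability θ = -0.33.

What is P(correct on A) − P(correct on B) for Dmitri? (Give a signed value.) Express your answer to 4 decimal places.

P(θ) = 1 / (1 + exp(−a(θ − b)))
P_A = 0.0689
P_B = 0.1060
P_A − P_B = -0.0371

-0.0371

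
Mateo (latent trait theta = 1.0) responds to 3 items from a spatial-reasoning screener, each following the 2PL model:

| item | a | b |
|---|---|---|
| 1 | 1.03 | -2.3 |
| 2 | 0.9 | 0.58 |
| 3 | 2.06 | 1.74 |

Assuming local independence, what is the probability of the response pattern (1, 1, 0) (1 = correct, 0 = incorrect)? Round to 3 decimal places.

P(theta) = 1 / (1 + exp(−a(theta − b)))
P_1 = 1/(1+e^{-3.3990}) = 0.9677
P_2 = 1/(1+e^{-0.3780}) = 0.5934
P_3 = 1/(1+e^{1.5244}) = 0.1788
L = P_1 × P_2 × (1−P_3) = 0.9677 × 0.5934 × 0.8212 = 0.47153

0.472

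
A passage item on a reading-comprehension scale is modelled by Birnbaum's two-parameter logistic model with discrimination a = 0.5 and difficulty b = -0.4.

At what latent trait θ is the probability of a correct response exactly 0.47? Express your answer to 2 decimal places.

-0.64

P(θ) = 1 / (1 + exp(−a(θ − b)))
logit = ln(0.4700/0.5300) = -0.1201
θ = b + logit/(a) = -0.4 + (-0.1201)/0.5000 = -0.6403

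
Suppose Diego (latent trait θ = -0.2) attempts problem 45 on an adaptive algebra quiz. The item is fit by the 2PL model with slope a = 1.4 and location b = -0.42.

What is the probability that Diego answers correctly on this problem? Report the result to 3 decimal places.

0.576

P(θ) = 1 / (1 + exp(−a(θ − b)))
Exponent: 1.4 × (-0.2 − (-0.42)) = 0.3080
1/(1 + e^{-0.3080}) = 0.5764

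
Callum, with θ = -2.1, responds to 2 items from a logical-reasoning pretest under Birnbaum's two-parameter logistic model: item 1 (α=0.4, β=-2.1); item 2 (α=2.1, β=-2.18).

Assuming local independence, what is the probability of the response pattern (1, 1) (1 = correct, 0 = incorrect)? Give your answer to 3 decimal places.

0.271

P(θ) = 1 / (1 + exp(−α(θ − β)))
P_1 = 1/(1+e^{0.0000}) = 0.5000
P_2 = 1/(1+e^{-0.1680}) = 0.5419
L = P_1 × P_2 = 0.5000 × 0.5419 = 0.27095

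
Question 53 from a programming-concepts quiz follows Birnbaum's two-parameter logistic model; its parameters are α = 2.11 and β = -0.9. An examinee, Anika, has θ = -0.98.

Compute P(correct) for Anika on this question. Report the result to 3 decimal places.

0.458

P(θ) = 1 / (1 + exp(−α(θ − β)))
Exponent: 2.11 × (-0.98 − (-0.9)) = -0.1688
1/(1 + e^{0.1688}) = 0.4579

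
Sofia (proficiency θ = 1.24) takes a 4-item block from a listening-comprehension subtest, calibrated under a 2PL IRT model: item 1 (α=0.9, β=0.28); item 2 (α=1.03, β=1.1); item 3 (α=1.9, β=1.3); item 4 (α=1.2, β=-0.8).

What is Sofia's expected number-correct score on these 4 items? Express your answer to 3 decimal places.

2.631

P(θ) = 1 / (1 + exp(−α(θ − β)))
P_1 = 1/(1+e^{-0.8640}) = 0.7035
P_2 = 1/(1+e^{-0.1442}) = 0.5360
P_3 = 1/(1+e^{0.1140}) = 0.4715
P_4 = 1/(1+e^{-2.4480}) = 0.9204
E[score] = 0.7035 + 0.5360 + 0.4715 + 0.9204 = 2.6314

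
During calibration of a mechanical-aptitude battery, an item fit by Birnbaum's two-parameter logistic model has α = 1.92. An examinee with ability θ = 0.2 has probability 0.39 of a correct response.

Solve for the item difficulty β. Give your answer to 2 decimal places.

0.43

P(θ) = 1 / (1 + exp(−α(θ − β)))
logit(0.39) = ln(0.39/0.61) = -0.4473
β = θ − logit/(α) = 0.2 − (-0.4473)/1.9200 = 0.4330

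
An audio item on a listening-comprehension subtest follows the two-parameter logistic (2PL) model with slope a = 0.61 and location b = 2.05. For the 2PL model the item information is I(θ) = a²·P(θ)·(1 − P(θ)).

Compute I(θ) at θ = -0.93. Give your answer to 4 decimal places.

P = 1/(1+e^{1.8178}) = 0.1397
P(1−P) = 0.1397 × 0.8603 = 0.1202
I = a² × P(1−P) = 0.61² × 0.1202 = 0.04472

0.0447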